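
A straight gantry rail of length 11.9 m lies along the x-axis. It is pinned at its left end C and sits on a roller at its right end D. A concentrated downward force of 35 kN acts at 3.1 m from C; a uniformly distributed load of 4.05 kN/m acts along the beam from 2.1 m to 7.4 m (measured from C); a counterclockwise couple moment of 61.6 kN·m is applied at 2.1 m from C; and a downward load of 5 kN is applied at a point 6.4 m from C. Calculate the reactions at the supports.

Resultant of the distributed load: 4.05 × 5.3 = 21.465 kN at 4.75 m from C.
Moments about C: D_y·11.9 − 35·3.1 − (4.05·5.3)·4.75 + 61.6 − 5·6.4 = 0 → D_y = 180.85875/11.9 = 15.1982 ≈ 15.20 kN.
ΣF_y = 0: C_y + 15.1982 − 35 − 4.05·5.3 − 5 = 0 → C_y = 46.27 kN.
ΣF_x = 0: no horizontal applied forces, so C_x = 0.

C_x = 0, C_y = 46.27 kN, D_y = 15.20 kN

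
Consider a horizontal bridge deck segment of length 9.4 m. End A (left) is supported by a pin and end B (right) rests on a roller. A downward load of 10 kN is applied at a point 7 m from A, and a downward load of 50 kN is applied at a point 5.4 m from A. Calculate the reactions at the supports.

A_x = 0, A_y = 23.83 kN, B_y = 36.17 kN

Moments about A: B_y·9.4 − 10·7 − 50·5.4 = 0 → B_y = 340/9.4 = 36.1702 ≈ 36.17 kN.
ΣF_y = 0: A_y + 36.1702 − 10 − 50 = 0 → A_y = 23.83 kN.
ΣF_x = 0: no horizontal applied forces, so A_x = 0.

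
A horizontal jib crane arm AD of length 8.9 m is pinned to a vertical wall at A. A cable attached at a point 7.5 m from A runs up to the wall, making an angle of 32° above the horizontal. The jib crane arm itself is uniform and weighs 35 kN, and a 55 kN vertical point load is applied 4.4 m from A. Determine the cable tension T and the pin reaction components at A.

T = 100.1 kN, A_x = 84.87 kN, A_y = 36.97 kN

ΣM about A: T·sin32°·7.5 − 35·4.45 − 55·4.4 = 0 → T = 397.75/(7.5·0.529919) = 100.078 ≈ 100.1 kN.
ΣF_x = 0: A_x − T·cos32° = 0 → A_x = 100.078 × 0.848048 = 84.87 kN.
ΣF_y = 0: A_y + T·sin32° − 35 − 55 = 0 → A_y = 90 − 100.078 × 0.529919 = 36.97 kN.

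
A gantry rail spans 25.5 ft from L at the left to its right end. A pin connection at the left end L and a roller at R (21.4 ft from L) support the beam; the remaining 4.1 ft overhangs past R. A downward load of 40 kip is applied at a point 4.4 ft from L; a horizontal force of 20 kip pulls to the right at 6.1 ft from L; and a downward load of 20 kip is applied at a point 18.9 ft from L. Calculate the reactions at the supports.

L_x = -20.00 kip, L_y = 34.11 kip, R_y = 25.89 kip

Moments about L: R_y·21.4 − 40·4.4 − 20·18.9 = 0 → R_y = 554/21.4 = 25.8879 ≈ 25.89 kip.
ΣF_y = 0: L_y + 25.8879 − 40 − 20 = 0 → L_y = 34.11 kip.
ΣF_x = 0: L_x + 20 = 0 → L_x = -20.00 kip.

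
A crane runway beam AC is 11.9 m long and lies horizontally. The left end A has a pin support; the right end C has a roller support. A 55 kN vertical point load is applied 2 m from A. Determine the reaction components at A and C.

A_x = 0, A_y = 45.76 kN, C_y = 9.244 kN

ΣM about A: C_y·11.9 − 55·2 = 0 → C_y = 110/11.9 = 9.2437 ≈ 9.244 kN.
ΣF_y = 0: A_y + 9.2437 − 55 = 0 → A_y = 45.76 kN.
ΣF_x = 0: no horizontal applied forces, so A_x = 0.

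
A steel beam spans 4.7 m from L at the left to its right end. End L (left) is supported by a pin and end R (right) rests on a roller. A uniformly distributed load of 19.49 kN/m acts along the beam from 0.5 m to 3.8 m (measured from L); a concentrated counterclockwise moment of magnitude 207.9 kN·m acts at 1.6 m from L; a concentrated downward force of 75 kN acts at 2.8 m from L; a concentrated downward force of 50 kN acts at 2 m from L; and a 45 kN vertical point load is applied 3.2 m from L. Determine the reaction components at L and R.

Resultant of the distributed load: 19.49 × 3.3 = 64.317 kN at 2.15 m from L.
ΣM about L: R_y·4.7 − (19.49·3.3)·2.15 + 207.9 − 75·2.8 − 50·2 − 45·3.2 = 0 → R_y = 384.38155/4.7 = 81.7833 ≈ 81.78 kN.
ΣF_y = 0: L_y + 81.7833 − 19.49·3.3 − 75 − 50 − 45 = 0 → L_y = 152.5 kN.
ΣF_x = 0: no horizontal applied forces, so L_x = 0.

L_x = 0, L_y = 152.5 kN, R_y = 81.78 kN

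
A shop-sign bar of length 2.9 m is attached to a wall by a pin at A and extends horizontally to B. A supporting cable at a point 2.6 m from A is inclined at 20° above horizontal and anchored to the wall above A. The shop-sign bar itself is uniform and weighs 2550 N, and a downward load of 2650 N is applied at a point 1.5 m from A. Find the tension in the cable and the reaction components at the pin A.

ΣM about A: T·sin20°·2.6 − 2550·1.45 − 2650·1.5 = 0 → T = 7672.5/(2.6·0.34202) = 8628.04 ≈ 8628 N.
ΣF_x = 0: A_x − T·cos20° = 0 → A_x = 8628.04 × 0.939693 = 8108 N.
ΣF_y = 0: A_y + T·sin20° − 2550 − 2650 = 0 → A_y = 5200 − 8628.04 × 0.34202 = 2249 N.

T = 8628 N, A_x = 8108 N, A_y = 2249 N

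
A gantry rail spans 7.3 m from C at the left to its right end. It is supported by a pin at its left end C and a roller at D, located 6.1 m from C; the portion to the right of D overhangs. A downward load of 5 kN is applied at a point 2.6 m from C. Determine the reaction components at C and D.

C_x = 0, C_y = 2.869 kN, D_y = 2.131 kN

Moments about C: D_y·6.1 − 5·2.6 = 0 → D_y = 13/6.1 = 2.13115 ≈ 2.131 kN.
ΣF_y = 0: C_y + 2.13115 − 5 = 0 → C_y = 2.869 kN.
ΣF_x = 0: no horizontal applied forces, so C_x = 0.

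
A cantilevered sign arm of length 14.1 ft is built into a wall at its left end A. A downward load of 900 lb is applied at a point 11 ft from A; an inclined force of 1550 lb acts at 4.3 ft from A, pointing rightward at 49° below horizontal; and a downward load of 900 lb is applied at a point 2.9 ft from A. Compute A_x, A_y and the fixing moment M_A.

ΣF_x = 0: A_x + 1550·cos49° = 0 → A_x = -1017 lb.
ΣF_y = 0: A_y − 900 − 1550·sin49° − 900 = 0 → A_y = 2970 lb.
ΣM about A: M_A − 900·11 − 1550·sin49°·4.3 − 900·2.9 = 0 → M_A = 17540 lb·ft.

A_x = -1017 lb, A_y = 2970 lb, M_A = 17540 lb·ft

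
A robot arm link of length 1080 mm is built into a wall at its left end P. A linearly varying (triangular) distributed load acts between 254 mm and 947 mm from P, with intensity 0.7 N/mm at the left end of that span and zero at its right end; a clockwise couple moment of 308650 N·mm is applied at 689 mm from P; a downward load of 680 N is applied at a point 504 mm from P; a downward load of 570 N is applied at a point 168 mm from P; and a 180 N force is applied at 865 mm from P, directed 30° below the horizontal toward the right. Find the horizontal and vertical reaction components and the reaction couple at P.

P_x = -155.9 N, P_y = 1583 N, M_P = 942600 N·mm

Resultant of the triangular load: ½ × 0.7 × 693 = 242.55 N, acting at 485 mm from P (one-third of the span from the peak).
ΣF_x = 0: P_x + 180·cos30° = 0 → P_x = -155.9 N.
ΣF_y = 0: P_y − ½·0.7·693 − 680 − 570 − 180·sin30° = 0 → P_y = 1583 N.
ΣM about P: M_P − (½·0.7·693)·485 − 308650 − 680·504 − 570·168 − 180·sin30°·865 = 0 → M_P = 942600 N·mm.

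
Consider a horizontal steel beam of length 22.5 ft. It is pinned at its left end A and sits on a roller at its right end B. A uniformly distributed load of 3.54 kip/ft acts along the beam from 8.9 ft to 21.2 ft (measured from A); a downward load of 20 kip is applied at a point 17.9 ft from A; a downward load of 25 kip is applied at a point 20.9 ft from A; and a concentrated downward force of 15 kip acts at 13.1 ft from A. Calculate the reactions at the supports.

Resultant of the distributed load: 3.54 × 12.3 = 43.542 kip at 15.05 ft from A.
Taking moments about A: B_y·22.5 − (3.54·12.3)·15.05 − 20·17.9 − 25·20.9 − 15·13.1 = 0 → B_y = 1732.3071/22.5 = 76.9914 ≈ 76.99 kip.
ΣF_y = 0: A_y + 76.9914 − 3.54·12.3 − 20 − 25 − 15 = 0 → A_y = 26.55 kip.
ΣF_x = 0: no horizontal applied forces, so A_x = 0.

A_x = 0, A_y = 26.55 kip, B_y = 76.99 kip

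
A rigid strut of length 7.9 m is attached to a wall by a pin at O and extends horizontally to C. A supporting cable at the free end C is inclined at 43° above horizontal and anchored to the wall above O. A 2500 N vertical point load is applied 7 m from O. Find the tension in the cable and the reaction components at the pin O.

ΣM about O: T·sin43°·7.9 − 2500·7 = 0 → T = 17500/(7.9·0.681998) = 3248.09 ≈ 3248 N.
ΣF_x = 0: O_x − T·cos43° = 0 → O_x = 3248.09 × 0.731354 = 2376 N.
ΣF_y = 0: O_y + T·sin43° − 2500 = 0 → O_y = 2500 − 3248.09 × 0.681998 = 284.8 N.

T = 3248 N, O_x = 2376 N, O_y = 284.8 N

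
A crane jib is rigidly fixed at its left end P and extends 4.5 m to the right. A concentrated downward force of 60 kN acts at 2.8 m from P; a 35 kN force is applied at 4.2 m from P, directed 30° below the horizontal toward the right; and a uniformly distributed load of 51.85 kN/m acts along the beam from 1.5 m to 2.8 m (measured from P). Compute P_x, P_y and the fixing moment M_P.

Resultant of the distributed load: 51.85 × 1.3 = 67.405 kN at 2.15 m from P.
ΣF_x = 0: P_x + 35·cos30° = 0 → P_x = -30.31 kN.
ΣF_y = 0: P_y − 60 − 35·sin30° − 51.85·1.3 = 0 → P_y = 144.9 kN.
ΣM about P: M_P − 60·2.8 − 35·sin30°·4.2 − (51.85·1.3)·2.15 = 0 → M_P = 386.4 kN·m.

P_x = -30.31 kN, P_y = 144.9 kN, M_P = 386.4 kN·m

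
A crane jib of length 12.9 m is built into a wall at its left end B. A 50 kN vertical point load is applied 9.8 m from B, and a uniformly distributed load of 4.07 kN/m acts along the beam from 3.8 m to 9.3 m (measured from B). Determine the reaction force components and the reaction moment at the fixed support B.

Resultant of the distributed load: 4.07 × 5.5 = 22.385 kN at 6.55 m from B.
ΣF_x = 0: B_x = 0.
ΣF_y = 0: B_y − 50 − 4.07·5.5 = 0 → B_y = 72.39 kN.
ΣM about B: M_B − 50·9.8 − (4.07·5.5)·6.55 = 0 → M_B = 636.6 kN·m.

B_x = 0, B_y = 72.39 kN, M_B = 636.6 kN·m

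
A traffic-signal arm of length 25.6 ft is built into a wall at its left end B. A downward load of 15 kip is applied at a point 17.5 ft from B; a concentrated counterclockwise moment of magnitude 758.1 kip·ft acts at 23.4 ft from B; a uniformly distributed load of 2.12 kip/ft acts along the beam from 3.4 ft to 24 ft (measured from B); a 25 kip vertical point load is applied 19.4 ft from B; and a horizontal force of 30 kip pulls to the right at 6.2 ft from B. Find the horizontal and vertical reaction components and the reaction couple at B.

Resultant of the distributed load: 2.12 × 20.6 = 43.672 kip at 13.7 ft from B.
ΣF_x = 0: B_x + 30 = 0 → B_x = -30.00 kip.
ΣF_y = 0: B_y − 15 − 2.12·20.6 − 25 = 0 → B_y = 83.67 kip.
ΣM about B: M_B − 15·17.5 + 758.1 − (2.12·20.6)·13.7 − 25·19.4 = 0 → M_B = 587.7 kip·ft.

B_x = -30.00 kip, B_y = 83.67 kip, M_B = 587.7 kip·ft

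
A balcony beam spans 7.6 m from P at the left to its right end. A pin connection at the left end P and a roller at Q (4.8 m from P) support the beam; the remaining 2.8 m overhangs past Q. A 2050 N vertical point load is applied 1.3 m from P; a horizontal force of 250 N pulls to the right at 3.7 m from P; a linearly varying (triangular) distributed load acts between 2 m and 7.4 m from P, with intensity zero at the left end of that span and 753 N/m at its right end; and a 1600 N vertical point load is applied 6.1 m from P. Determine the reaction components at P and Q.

Resultant of the triangular load: ½ × 753 × 5.4 = 2033.1 N, acting at 5.6 m from P (one-third of the span from the peak).
Taking moments about P: Q_y·4.8 − 2050·1.3 − (½·753·5.4)·5.6 − 1600·6.1 = 0 → Q_y = 23810.36/4.8 = 4960.49 ≈ 4960 N.
ΣF_y = 0: P_y + 4960.49 − 2050 − ½·753·5.4 − 1600 = 0 → P_y = 722.6 N.
ΣF_x = 0: P_x + 250 = 0 → P_x = -250.0 N.

P_x = -250.0 N, P_y = 722.6 N, Q_y = 4960 N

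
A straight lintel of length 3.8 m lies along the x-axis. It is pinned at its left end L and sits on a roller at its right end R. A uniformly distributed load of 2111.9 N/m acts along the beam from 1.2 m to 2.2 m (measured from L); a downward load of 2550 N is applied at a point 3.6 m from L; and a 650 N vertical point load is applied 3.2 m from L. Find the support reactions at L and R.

L_x = 0, L_y = 1404 N, R_y = 3908 N

Resultant of the distributed load: 2111.9 × 1 = 2111.9 N at 1.7 m from L.
Moments about L: R_y·3.8 − (2111.9·1)·1.7 − 2550·3.6 − 650·3.2 = 0 → R_y = 14850.23/3.8 = 3907.96 ≈ 3908 N.
ΣF_y = 0: L_y + 3907.96 − 2111.9·1 − 2550 − 650 = 0 → L_y = 1404 N.
ΣF_x = 0: no horizontal applied forces, so L_x = 0.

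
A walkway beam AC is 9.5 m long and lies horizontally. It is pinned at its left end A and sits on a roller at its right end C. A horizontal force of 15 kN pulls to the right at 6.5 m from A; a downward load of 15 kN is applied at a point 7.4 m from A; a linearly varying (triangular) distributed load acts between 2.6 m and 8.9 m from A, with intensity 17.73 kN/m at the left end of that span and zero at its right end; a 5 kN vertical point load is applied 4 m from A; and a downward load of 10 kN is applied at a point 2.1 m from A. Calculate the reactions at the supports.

Resultant of the triangular load: ½ × 17.73 × 6.3 = 55.8495 kN, acting at 4.7 m from A (one-third of the span from the peak).
Taking moments about A: C_y·9.5 − 15·7.4 − (½·17.73·6.3)·4.7 − 5·4 − 10·2.1 = 0 → C_y = 414.49265/9.5 = 43.6308 ≈ 43.63 kN.
ΣF_y = 0: A_y + 43.6308 − 15 − ½·17.73·6.3 − 5 − 10 = 0 → A_y = 42.22 kN.
ΣF_x = 0: A_x + 15 = 0 → A_x = -15.00 kN.

A_x = -15.00 kN, A_y = 42.22 kN, C_y = 43.63 kN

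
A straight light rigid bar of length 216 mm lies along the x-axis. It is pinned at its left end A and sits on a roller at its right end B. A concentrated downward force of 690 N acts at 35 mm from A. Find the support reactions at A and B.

Moments about A: B_y·216 − 690·35 = 0 → B_y = 24150/216 = 111.806 ≈ 111.8 N.
ΣF_y = 0: A_y + 111.806 − 690 = 0 → A_y = 578.2 N.
ΣF_x = 0: no horizontal applied forces, so A_x = 0.

A_x = 0, A_y = 578.2 N, B_y = 111.8 N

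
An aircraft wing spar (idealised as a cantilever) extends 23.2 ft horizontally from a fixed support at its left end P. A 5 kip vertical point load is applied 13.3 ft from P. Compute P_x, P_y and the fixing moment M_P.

ΣF_x = 0: P_x = 0.
ΣF_y = 0: P_y − 5 = 0 → P_y = 5.000 kip.
ΣM about P: M_P − 5·13.3 = 0 → M_P = 66.50 kip·ft.

P_x = 0, P_y = 5.000 kip, M_P = 66.50 kip·ft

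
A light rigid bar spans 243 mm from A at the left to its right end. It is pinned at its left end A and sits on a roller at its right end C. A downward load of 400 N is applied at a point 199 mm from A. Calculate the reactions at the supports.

A_x = 0, A_y = 72.43 N, C_y = 327.6 N

ΣM about A: C_y·243 − 400·199 = 0 → C_y = 79600/243 = 327.572 ≈ 327.6 N.
ΣF_y = 0: A_y + 327.572 − 400 = 0 → A_y = 72.43 N.
ΣF_x = 0: no horizontal applied forces, so A_x = 0.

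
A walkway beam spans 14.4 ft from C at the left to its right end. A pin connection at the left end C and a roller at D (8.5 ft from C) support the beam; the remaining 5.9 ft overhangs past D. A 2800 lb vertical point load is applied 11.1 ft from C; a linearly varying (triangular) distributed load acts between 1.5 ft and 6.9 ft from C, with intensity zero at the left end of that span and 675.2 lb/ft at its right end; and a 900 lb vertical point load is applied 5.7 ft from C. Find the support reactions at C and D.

Resultant of the triangular load: ½ × 675.2 × 5.4 = 1823.04 lb, acting at 5.1 ft from C (one-third of the span from the peak).
Moments about C: D_y·8.5 − 2800·11.1 − (½·675.2·5.4)·5.1 − 900·5.7 = 0 → D_y = 45507.504/8.5 = 5353.82 ≈ 5354 lb.
ΣF_y = 0: C_y + 5353.82 − 2800 − ½·675.2·5.4 − 900 = 0 → C_y = 169.2 lb.
ΣF_x = 0: no horizontal applied forces, so C_x = 0.

C_x = 0, C_y = 169.2 lb, D_y = 5354 lb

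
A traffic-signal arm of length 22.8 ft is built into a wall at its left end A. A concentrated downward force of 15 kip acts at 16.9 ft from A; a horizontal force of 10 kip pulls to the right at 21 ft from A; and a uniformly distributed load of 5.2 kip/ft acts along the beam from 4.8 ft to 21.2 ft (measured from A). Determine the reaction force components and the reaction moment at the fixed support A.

A_x = -10.00 kip, A_y = 100.3 kip, M_A = 1362 kip·ft

Resultant of the distributed load: 5.2 × 16.4 = 85.28 kip at 13 ft from A.
ΣF_x = 0: A_x + 10 = 0 → A_x = -10.00 kip.
ΣF_y = 0: A_y − 15 − 5.2·16.4 = 0 → A_y = 100.3 kip.
ΣM about A: M_A − 15·16.9 − (5.2·16.4)·13 = 0 → M_A = 1362 kip·ft.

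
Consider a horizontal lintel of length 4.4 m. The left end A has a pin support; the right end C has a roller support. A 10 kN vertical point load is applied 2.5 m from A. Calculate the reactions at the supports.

Moments about A: C_y·4.4 − 10·2.5 = 0 → C_y = 25/4.4 = 5.68182 ≈ 5.682 kN.
ΣF_y = 0: A_y + 5.68182 − 10 = 0 → A_y = 4.318 kN.
ΣF_x = 0: no horizontal applied forces, so A_x = 0.

A_x = 0, A_y = 4.318 kN, C_y = 5.682 kN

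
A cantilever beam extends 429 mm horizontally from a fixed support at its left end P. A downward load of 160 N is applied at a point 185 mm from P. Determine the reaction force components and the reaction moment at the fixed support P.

P_x = 0, P_y = 160.0 N, M_P = 29600 N·mm

ΣF_x = 0: P_x = 0.
ΣF_y = 0: P_y − 160 = 0 → P_y = 160.0 N.
ΣM about P: M_P − 160·185 = 0 → M_P = 29600 N·mm.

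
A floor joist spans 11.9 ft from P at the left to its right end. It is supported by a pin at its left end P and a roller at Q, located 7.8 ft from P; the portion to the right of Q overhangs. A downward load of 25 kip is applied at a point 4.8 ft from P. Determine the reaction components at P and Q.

P_x = 0, P_y = 9.615 kip, Q_y = 15.38 kip

ΣM about P: Q_y·7.8 − 25·4.8 = 0 → Q_y = 120/7.8 = 15.3846 ≈ 15.38 kip.
ΣF_y = 0: P_y + 15.3846 − 25 = 0 → P_y = 9.615 kip.
ΣF_x = 0: no horizontal applied forces, so P_x = 0.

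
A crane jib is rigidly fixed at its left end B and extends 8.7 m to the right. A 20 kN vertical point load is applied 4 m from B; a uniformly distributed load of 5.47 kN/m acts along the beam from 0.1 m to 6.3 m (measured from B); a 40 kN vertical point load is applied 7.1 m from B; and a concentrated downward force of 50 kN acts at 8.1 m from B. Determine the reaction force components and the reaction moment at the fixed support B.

B_x = 0, B_y = 143.9 kN, M_B = 877.5 kN·m

Resultant of the distributed load: 5.47 × 6.2 = 33.914 kN at 3.2 m from B.
ΣF_x = 0: B_x = 0.
ΣF_y = 0: B_y − 20 − 5.47·6.2 − 40 − 50 = 0 → B_y = 143.9 kN.
ΣM about B: M_B − 20·4 − (5.47·6.2)·3.2 − 40·7.1 − 50·8.1 = 0 → M_B = 877.5 kN·m.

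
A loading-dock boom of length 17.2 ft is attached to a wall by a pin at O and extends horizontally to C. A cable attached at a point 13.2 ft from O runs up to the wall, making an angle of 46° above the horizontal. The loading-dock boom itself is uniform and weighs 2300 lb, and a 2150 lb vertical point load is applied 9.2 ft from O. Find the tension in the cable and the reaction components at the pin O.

ΣM about O: T·sin46°·13.2 − 2300·8.6 − 2150·9.2 = 0 → T = 39560/(13.2·0.71934) = 4166.28 ≈ 4166 lb.
ΣF_x = 0: O_x − T·cos46° = 0 → O_x = 4166.28 × 0.694658 = 2894 lb.
ΣF_y = 0: O_y + T·sin46° − 2300 − 2150 = 0 → O_y = 4450 − 4166.28 × 0.71934 = 1453 lb.

T = 4166 lb, O_x = 2894 lb, O_y = 1453 lb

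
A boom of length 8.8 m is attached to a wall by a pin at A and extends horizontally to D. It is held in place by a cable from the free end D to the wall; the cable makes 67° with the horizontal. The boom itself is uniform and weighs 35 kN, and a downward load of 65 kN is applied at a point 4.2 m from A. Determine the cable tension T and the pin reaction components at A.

ΣM about A: T·sin67°·8.8 − 35·4.4 − 65·4.2 = 0 → T = 427/(8.8·0.920505) = 52.7132 ≈ 52.71 kN.
ΣF_x = 0: A_x − T·cos67° = 0 → A_x = 52.7132 × 0.390731 = 20.60 kN.
ΣF_y = 0: A_y + T·sin67° − 35 − 65 = 0 → A_y = 100 − 52.7132 × 0.920505 = 51.48 kN.

T = 52.71 kN, A_x = 20.60 kN, A_y = 51.48 kN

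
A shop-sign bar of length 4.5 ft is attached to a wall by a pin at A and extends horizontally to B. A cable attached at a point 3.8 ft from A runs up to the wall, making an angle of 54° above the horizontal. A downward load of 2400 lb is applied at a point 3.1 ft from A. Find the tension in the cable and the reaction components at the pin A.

T = 2420 lb, A_x = 1422 lb, A_y = 442.1 lb

ΣM about A: T·sin54°·3.8 − 2400·3.1 = 0 → T = 7440/(3.8·0.809017) = 2420.09 ≈ 2420 lb.
ΣF_x = 0: A_x − T·cos54° = 0 → A_x = 2420.09 × 0.587785 = 1422 lb.
ΣF_y = 0: A_y + T·sin54° − 2400 = 0 → A_y = 2400 − 2420.09 × 0.809017 = 442.1 lb.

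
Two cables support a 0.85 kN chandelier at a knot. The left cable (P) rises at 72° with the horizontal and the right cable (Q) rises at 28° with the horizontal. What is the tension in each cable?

ΣF_x = 0: −T_P·cos72° + T_Q·cos28° = 0 → T_Q = 0.349983·T_P.
ΣF_y = 0: T_P·sin72° + T_Q·sin28° = 0.85.
Substitute: T_P·(0.951057 + 0.349983·0.469472) = 0.85 → T_P = 0.762083 ≈ 0.7621 kN.
Then T_Q = 0.349983 × 0.762083 = 0.2667 kN.

T_P = 0.7621 kN, T_Q = 0.2667 kN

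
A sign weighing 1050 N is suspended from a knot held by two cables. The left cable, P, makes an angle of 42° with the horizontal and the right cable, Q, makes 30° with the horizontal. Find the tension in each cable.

ΣF_x = 0: −T_P·cos42° + T_Q·cos30° = 0 → T_Q = 0.85811·T_P.
ΣF_y = 0: T_P·sin42° + T_Q·sin30° = 1050.
Substitute: T_P·(0.669131 + 0.85811·0.5) = 1050 → T_P = 956.122 ≈ 956.1 N.
Then T_Q = 0.85811 × 956.122 = 820.5 N.

T_P = 956.1 N, T_Q = 820.5 N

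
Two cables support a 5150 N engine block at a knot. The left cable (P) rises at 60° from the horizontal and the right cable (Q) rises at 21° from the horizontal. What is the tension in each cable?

ΣF_x = 0: −T_P·cos60° + T_Q·cos21° = 0 → T_Q = 0.535572·T_P.
ΣF_y = 0: T_P·sin60° + T_Q·sin21° = 5150.
Substitute: T_P·(0.866025 + 0.535572·0.358368) = 5150 → T_P = 4867.87 ≈ 4868 N.
Then T_Q = 0.535572 × 4867.87 = 2607 N.

T_P = 4868 N, T_Q = 2607 N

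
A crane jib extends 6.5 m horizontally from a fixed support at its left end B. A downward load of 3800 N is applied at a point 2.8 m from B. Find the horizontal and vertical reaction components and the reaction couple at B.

ΣF_x = 0: B_x = 0.
ΣF_y = 0: B_y − 3800 = 0 → B_y = 3800 N.
ΣM about B: M_B − 3800·2.8 = 0 → M_B = 10640 N·m.

B_x = 0, B_y = 3800 N, M_B = 10640 N·m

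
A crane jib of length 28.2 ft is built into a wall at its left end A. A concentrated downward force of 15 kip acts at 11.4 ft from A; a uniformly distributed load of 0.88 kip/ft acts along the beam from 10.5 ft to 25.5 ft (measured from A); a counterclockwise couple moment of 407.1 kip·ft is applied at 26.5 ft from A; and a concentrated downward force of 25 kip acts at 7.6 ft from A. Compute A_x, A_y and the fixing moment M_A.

A_x = 0, A_y = 53.20 kip, M_A = 191.5 kip·ft

Resultant of the distributed load: 0.88 × 15 = 13.2 kip at 18 ft from A.
ΣF_x = 0: A_x = 0.
ΣF_y = 0: A_y − 15 − 0.88·15 − 25 = 0 → A_y = 53.20 kip.
ΣM about A: M_A − 15·11.4 − (0.88·15)·18 + 407.1 − 25·7.6 = 0 → M_A = 191.5 kip·ft.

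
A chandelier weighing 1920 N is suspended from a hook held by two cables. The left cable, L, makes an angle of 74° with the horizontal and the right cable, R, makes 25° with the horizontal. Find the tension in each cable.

T_L = 1762 N, T_R = 535.8 N

ΣF_x = 0: −T_L·cos74° + T_R·cos25° = 0 → T_R = 0.304132·T_L.
ΣF_y = 0: T_L·sin74° + T_R·sin25° = 1920.
Substitute: T_L·(0.961262 + 0.304132·0.422618) = 1920 → T_L = 1761.8 ≈ 1762 N.
Then T_R = 0.304132 × 1761.8 = 535.8 N.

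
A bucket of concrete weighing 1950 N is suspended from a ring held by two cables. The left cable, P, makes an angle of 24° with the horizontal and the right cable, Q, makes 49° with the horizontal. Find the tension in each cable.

T_P = 1338 N, T_Q = 1863 N

ΣF_x = 0: −T_P·cos24° + T_Q·cos49° = 0 → T_Q = 1.39247·T_P.
ΣF_y = 0: T_P·sin24° + T_Q·sin49° = 1950.
Substitute: T_P·(0.406737 + 1.39247·0.75471) = 1950 → T_P = 1337.77 ≈ 1338 N.
Then T_Q = 1.39247 × 1337.77 = 1863 N.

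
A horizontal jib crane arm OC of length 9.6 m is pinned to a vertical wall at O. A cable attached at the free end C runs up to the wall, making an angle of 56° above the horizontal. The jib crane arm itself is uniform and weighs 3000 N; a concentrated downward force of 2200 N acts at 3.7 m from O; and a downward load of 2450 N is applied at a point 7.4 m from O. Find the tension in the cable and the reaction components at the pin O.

ΣM about O: T·sin56°·9.6 − 3000·4.8 − 2200·3.7 − 2450·7.4 = 0 → T = 40670/(9.6·0.829038) = 5110.09 ≈ 5110 N.
ΣF_x = 0: O_x − T·cos56° = 0 → O_x = 5110.09 × 0.559193 = 2858 N.
ΣF_y = 0: O_y + T·sin56° − 3000 − 2200 − 2450 = 0 → O_y = 7650 − 5110.09 × 0.829038 = 3414 N.

T = 5110 N, O_x = 2858 N, O_y = 3414 N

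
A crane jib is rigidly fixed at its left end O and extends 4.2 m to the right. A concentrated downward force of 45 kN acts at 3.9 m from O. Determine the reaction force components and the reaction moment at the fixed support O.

ΣF_x = 0: O_x = 0.
ΣF_y = 0: O_y − 45 = 0 → O_y = 45.00 kN.
ΣM about O: M_O − 45·3.9 = 0 → M_O = 175.5 kN·m.

O_x = 0, O_y = 45.00 kN, M_O = 175.5 kN·m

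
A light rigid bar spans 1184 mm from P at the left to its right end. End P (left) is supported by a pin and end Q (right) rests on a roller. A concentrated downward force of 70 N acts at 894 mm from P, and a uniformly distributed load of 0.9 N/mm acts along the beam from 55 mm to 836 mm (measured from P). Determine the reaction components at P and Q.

P_x = 0, P_y = 455.6 N, Q_y = 317.3 N

Resultant of the distributed load: 0.9 × 781 = 702.9 N at 445.5 mm from P.
Moments about P: Q_y·1184 − 70·894 − (0.9·781)·445.5 = 0 → Q_y = 375721.95/1184 = 317.333 ≈ 317.3 N.
ΣF_y = 0: P_y + 317.333 − 70 − 0.9·781 = 0 → P_y = 455.6 N.
ΣF_x = 0: no horizontal applied forces, so P_x = 0.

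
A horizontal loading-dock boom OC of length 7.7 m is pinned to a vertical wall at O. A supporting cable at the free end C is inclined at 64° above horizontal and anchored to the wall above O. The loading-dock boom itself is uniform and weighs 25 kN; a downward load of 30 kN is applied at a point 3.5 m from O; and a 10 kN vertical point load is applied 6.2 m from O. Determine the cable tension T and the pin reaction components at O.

T = 38.04 kN, O_x = 16.67 kN, O_y = 30.81 kN

ΣM about O: T·sin64°·7.7 − 25·3.85 − 30·3.5 − 10·6.2 = 0 → T = 263.25/(7.7·0.898794) = 38.038 ≈ 38.04 kN.
ΣF_x = 0: O_x − T·cos64° = 0 → O_x = 38.038 × 0.438371 = 16.67 kN.
ΣF_y = 0: O_y + T·sin64° − 25 − 30 − 10 = 0 → O_y = 65 − 38.038 × 0.898794 = 30.81 kN.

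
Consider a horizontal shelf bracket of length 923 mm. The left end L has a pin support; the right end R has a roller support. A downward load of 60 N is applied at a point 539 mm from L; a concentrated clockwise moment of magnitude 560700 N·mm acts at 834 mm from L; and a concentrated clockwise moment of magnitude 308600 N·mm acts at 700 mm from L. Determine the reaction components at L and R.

ΣM about L: R_y·923 − 60·539 − 560700 − 308600 = 0 → R_y = 901640/923 = 976.858 ≈ 976.9 N.
ΣF_y = 0: L_y + 976.858 − 60 = 0 → L_y = -916.9 N.
ΣF_x = 0: no horizontal applied forces, so L_x = 0.

L_x = 0, L_y = -916.9 N, R_y = 976.9 N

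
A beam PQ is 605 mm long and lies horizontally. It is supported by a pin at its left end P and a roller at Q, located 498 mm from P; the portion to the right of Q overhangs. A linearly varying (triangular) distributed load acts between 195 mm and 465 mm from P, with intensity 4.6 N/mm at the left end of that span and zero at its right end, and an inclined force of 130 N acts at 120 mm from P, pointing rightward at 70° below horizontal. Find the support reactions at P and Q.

Resultant of the triangular load: ½ × 4.6 × 270 = 621 N, acting at 285 mm from P (one-third of the span from the peak).
ΣM about P: Q_y·498 − (½·4.6·270)·285 − 130·sin70°·120 = 0 → Q_y = 191644/498 = 384.827 ≈ 384.8 N.
ΣF_y = 0: P_y + 384.827 − ½·4.6·270 − 130·sin70° = 0 → P_y = 358.3 N.
ΣF_x = 0: P_x + 130·cos70° = 0 → P_x = -44.46 N.

P_x = -44.46 N, P_y = 358.3 N, Q_y = 384.8 N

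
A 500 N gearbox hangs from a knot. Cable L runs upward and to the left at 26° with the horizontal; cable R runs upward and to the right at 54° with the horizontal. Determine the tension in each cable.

ΣF_x = 0: −T_L·cos26° + T_R·cos54° = 0 → T_R = 1.52912·T_L.
ΣF_y = 0: T_L·sin26° + T_R·sin54° = 500.
Substitute: T_L·(0.438371 + 1.52912·0.809017) = 500 → T_L = 298.426 ≈ 298.4 N.
Then T_R = 1.52912 × 298.426 = 456.3 N.

T_L = 298.4 N, T_R = 456.3 N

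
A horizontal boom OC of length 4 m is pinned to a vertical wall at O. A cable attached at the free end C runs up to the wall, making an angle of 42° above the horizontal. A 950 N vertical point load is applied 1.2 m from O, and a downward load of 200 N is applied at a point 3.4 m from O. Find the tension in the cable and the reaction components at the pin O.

ΣM about O: T·sin42°·4 − 950·1.2 − 200·3.4 = 0 → T = 1820/(4·0.669131) = 679.986 ≈ 680.0 N.
ΣF_x = 0: O_x − T·cos42° = 0 → O_x = 679.986 × 0.743145 = 505.3 N.
ΣF_y = 0: O_y + T·sin42° − 950 − 200 = 0 → O_y = 1150 − 679.986 × 0.669131 = 695.0 N.

T = 680.0 N, O_x = 505.3 N, O_y = 695.0 N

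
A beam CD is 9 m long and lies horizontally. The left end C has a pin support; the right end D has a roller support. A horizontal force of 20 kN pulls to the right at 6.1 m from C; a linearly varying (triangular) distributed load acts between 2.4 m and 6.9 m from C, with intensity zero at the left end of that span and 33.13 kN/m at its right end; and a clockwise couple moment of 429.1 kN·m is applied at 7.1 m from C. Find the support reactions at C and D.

Resultant of the triangular load: ½ × 33.13 × 4.5 = 74.5425 kN, acting at 5.4 m from C (one-third of the span from the peak).
ΣM about C: D_y·9 − (½·33.13·4.5)·5.4 − 429.1 = 0 → D_y = 831.6295/9 = 92.4033 ≈ 92.40 kN.
ΣF_y = 0: C_y + 92.4033 − ½·33.13·4.5 = 0 → C_y = -17.86 kN.
ΣF_x = 0: C_x + 20 = 0 → C_x = -20.00 kN.

C_x = -20.00 kN, C_y = -17.86 kN, D_y = 92.40 kN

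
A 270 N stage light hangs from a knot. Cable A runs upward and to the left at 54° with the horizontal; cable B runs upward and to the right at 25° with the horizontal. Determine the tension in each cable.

T_A = 249.3 N, T_B = 161.7 N

ΣF_x = 0: −T_A·cos54° + T_B·cos25° = 0 → T_B = 0.648549·T_A.
ΣF_y = 0: T_A·sin54° + T_B·sin25° = 270.
Substitute: T_A·(0.809017 + 0.648549·0.422618) = 270 → T_A = 249.283 ≈ 249.3 N.
Then T_B = 0.648549 × 249.283 = 161.7 N.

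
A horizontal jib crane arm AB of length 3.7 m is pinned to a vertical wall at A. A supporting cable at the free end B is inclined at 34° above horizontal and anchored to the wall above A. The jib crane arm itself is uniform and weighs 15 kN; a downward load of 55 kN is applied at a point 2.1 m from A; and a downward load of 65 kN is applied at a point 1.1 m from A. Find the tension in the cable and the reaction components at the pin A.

T = 103.8 kN, A_x = 86.05 kN, A_y = 76.96 kN

ΣM about A: T·sin34°·3.7 − 15·1.85 − 55·2.1 − 65·1.1 = 0 → T = 214.75/(3.7·0.559193) = 103.793 ≈ 103.8 kN.
ΣF_x = 0: A_x − T·cos34° = 0 → A_x = 103.793 × 0.829038 = 86.05 kN.
ΣF_y = 0: A_y + T·sin34° − 15 − 55 − 65 = 0 → A_y = 135 − 103.793 × 0.559193 = 76.96 kN.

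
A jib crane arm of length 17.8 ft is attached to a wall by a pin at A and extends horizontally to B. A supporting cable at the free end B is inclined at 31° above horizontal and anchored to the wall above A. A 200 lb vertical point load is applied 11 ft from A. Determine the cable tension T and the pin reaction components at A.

T = 240.0 lb, A_x = 205.7 lb, A_y = 76.40 lb

ΣM about A: T·sin31°·17.8 − 200·11 = 0 → T = 2200/(17.8·0.515038) = 239.974 ≈ 240.0 lb.
ΣF_x = 0: A_x − T·cos31° = 0 → A_x = 239.974 × 0.857167 = 205.7 lb.
ΣF_y = 0: A_y + T·sin31° − 200 = 0 → A_y = 200 − 239.974 × 0.515038 = 76.40 lb.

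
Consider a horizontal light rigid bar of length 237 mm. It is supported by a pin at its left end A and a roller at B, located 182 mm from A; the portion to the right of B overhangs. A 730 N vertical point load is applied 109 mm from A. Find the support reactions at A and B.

ΣM about A: B_y·182 − 730·109 = 0 → B_y = 79570/182 = 437.198 ≈ 437.2 N.
ΣF_y = 0: A_y + 437.198 − 730 = 0 → A_y = 292.8 N.
ΣF_x = 0: no horizontal applied forces, so A_x = 0.

A_x = 0, A_y = 292.8 N, B_y = 437.2 N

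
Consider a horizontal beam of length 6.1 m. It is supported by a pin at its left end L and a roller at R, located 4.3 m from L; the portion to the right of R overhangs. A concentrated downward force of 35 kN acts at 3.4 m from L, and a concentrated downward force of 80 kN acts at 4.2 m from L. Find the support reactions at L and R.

Taking moments about L: R_y·4.3 − 35·3.4 − 80·4.2 = 0 → R_y = 455/4.3 = 105.814 ≈ 105.8 kN.
ΣF_y = 0: L_y + 105.814 − 35 − 80 = 0 → L_y = 9.186 kN.
ΣF_x = 0: no horizontal applied forces, so L_x = 0.

L_x = 0, L_y = 9.186 kN, R_y = 105.8 kN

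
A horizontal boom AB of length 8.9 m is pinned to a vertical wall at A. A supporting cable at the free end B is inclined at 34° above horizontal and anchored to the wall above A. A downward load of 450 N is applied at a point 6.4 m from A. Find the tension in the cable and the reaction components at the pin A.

ΣM about A: T·sin34°·8.9 − 450·6.4 = 0 → T = 2880/(8.9·0.559193) = 578.683 ≈ 578.7 N.
ΣF_x = 0: A_x − T·cos34° = 0 → A_x = 578.683 × 0.829038 = 479.8 N.
ΣF_y = 0: A_y + T·sin34° − 450 = 0 → A_y = 450 − 578.683 × 0.559193 = 126.4 N.

T = 578.7 N, A_x = 479.8 N, A_y = 126.4 N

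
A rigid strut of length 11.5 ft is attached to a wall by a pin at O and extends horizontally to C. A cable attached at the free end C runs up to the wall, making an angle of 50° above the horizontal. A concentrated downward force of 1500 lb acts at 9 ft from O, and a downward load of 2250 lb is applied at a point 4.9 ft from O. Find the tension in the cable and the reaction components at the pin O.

T = 2784 lb, O_x = 1789 lb, O_y = 1617 lb

ΣM about O: T·sin50°·11.5 − 1500·9 − 2250·4.9 = 0 → T = 24525/(11.5·0.766044) = 2783.92 ≈ 2784 lb.
ΣF_x = 0: O_x − T·cos50° = 0 → O_x = 2783.92 × 0.642788 = 1789 lb.
ΣF_y = 0: O_y + T·sin50° − 1500 − 2250 = 0 → O_y = 3750 − 2783.92 × 0.766044 = 1617 lb.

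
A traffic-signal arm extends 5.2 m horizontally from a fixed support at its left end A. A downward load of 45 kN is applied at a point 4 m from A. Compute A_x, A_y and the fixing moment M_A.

A_x = 0, A_y = 45.00 kN, M_A = 180.0 kN·m

ΣF_x = 0: A_x = 0.
ΣF_y = 0: A_y − 45 = 0 → A_y = 45.00 kN.
ΣM about A: M_A − 45·4 = 0 → M_A = 180.0 kN·m.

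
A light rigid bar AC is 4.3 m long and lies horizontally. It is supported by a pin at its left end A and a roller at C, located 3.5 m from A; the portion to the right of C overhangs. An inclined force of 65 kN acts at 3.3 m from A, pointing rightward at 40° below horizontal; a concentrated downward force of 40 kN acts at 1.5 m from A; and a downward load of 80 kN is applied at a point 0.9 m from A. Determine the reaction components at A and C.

ΣM about A: C_y·3.5 − 65·sin40°·3.3 − 40·1.5 − 80·0.9 = 0 → C_y = 269.878/3.5 = 77.108 ≈ 77.11 kN.
ΣF_y = 0: A_y + 77.108 − 65·sin40° − 40 − 80 = 0 → A_y = 84.67 kN.
ΣF_x = 0: A_x + 65·cos40° = 0 → A_x = -49.79 kN.

A_x = -49.79 kN, A_y = 84.67 kN, C_y = 77.11 kN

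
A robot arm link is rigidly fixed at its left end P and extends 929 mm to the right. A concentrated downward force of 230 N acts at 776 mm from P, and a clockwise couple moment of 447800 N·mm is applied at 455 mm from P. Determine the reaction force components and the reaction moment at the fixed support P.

P_x = 0, P_y = 230.0 N, M_P = 626300 N·mm

ΣF_x = 0: P_x = 0.
ΣF_y = 0: P_y − 230 = 0 → P_y = 230.0 N.
ΣM about P: M_P − 230·776 − 447800 = 0 → M_P = 626300 N·mm.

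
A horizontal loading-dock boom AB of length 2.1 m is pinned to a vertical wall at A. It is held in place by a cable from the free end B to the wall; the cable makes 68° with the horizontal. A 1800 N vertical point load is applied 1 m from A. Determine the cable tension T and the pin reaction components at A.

T = 924.5 N, A_x = 346.3 N, A_y = 942.9 N

ΣM about A: T·sin68°·2.1 − 1800·1 = 0 → T = 1800/(2.1·0.927184) = 924.458 ≈ 924.5 N.
ΣF_x = 0: A_x − T·cos68° = 0 → A_x = 924.458 × 0.374607 = 346.3 N.
ΣF_y = 0: A_y + T·sin68° − 1800 = 0 → A_y = 1800 − 924.458 × 0.927184 = 942.9 N.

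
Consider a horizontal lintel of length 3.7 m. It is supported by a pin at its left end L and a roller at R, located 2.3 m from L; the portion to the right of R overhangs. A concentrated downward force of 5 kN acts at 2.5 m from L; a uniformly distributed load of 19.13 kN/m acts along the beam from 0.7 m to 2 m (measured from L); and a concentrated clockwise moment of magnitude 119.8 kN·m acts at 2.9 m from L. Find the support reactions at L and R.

Resultant of the distributed load: 19.13 × 1.3 = 24.869 kN at 1.35 m from L.
Moments about L: R_y·2.3 − 5·2.5 − (19.13·1.3)·1.35 − 119.8 = 0 → R_y = 165.87315/2.3 = 72.1188 ≈ 72.12 kN.
ΣF_y = 0: L_y + 72.1188 − 5 − 19.13·1.3 = 0 → L_y = -42.25 kN.
ΣF_x = 0: no horizontal applied forces, so L_x = 0.

L_x = 0, L_y = -42.25 kN, R_y = 72.12 kN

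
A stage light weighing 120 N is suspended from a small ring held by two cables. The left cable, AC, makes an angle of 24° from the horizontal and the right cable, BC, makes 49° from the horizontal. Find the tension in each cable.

ΣF_x = 0: −T_AC·cos24° + T_BC·cos49° = 0 → T_BC = 1.39247·T_AC.
ΣF_y = 0: T_AC·sin24° + T_BC·sin49° = 120.
Substitute: T_AC·(0.406737 + 1.39247·0.75471) = 120 → T_AC = 82.3244 ≈ 82.32 N.
Then T_BC = 1.39247 × 82.3244 = 114.6 N.

T_AC = 82.32 N, T_BC = 114.6 N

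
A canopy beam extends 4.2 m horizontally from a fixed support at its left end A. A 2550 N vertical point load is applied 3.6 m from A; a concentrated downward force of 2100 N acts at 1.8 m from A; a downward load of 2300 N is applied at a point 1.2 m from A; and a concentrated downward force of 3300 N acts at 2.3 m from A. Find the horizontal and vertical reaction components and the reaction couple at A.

ΣF_x = 0: A_x = 0.
ΣF_y = 0: A_y − 2550 − 2100 − 2300 − 3300 = 0 → A_y = 10250 N.
ΣM about A: M_A − 2550·3.6 − 2100·1.8 − 2300·1.2 − 3300·2.3 = 0 → M_A = 23310 N·m.

A_x = 0, A_y = 10250 N, M_A = 23310 N·m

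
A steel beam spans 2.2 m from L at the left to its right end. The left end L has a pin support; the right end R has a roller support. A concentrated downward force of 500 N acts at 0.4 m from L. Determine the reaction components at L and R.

ΣM about L: R_y·2.2 − 500·0.4 = 0 → R_y = 200/2.2 = 90.9091 ≈ 90.91 N.
ΣF_y = 0: L_y + 90.9091 − 500 = 0 → L_y = 409.1 N.
ΣF_x = 0: no horizontal applied forces, so L_x = 0.

L_x = 0, L_y = 409.1 N, R_y = 90.91 N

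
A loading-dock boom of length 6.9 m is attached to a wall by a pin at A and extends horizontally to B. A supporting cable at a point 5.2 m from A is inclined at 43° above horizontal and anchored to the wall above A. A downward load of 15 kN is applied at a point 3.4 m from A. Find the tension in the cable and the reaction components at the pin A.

T = 14.38 kN, A_x = 10.52 kN, A_y = 5.192 kN

ΣM about A: T·sin43°·5.2 − 15·3.4 = 0 → T = 51/(5.2·0.681998) = 14.3808 ≈ 14.38 kN.
ΣF_x = 0: A_x − T·cos43° = 0 → A_x = 14.3808 × 0.731354 = 10.52 kN.
ΣF_y = 0: A_y + T·sin43° − 15 = 0 → A_y = 15 − 14.3808 × 0.681998 = 5.192 kN.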